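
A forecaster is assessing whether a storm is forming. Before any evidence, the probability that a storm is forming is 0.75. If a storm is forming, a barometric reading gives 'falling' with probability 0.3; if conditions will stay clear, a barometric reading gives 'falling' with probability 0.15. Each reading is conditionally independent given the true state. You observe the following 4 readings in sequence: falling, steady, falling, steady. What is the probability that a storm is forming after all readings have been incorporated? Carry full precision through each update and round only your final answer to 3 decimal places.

0.891

After 'falling': P(storm) = 0.3·0.7500 / (0.3·0.7500 + 0.15·0.2500) ≈ 0.8571
After 'steady': P(storm) = 0.7·0.8571 / (0.7·0.8571 + 0.85·0.1429) ≈ 0.8317
After 'falling': P(storm) = 0.3·0.8317 / (0.3·0.8317 + 0.15·0.1683) ≈ 0.9081
After 'steady': P(storm) = 0.7·0.9081 / (0.7·0.9081 + 0.85·0.0919) ≈ 0.8906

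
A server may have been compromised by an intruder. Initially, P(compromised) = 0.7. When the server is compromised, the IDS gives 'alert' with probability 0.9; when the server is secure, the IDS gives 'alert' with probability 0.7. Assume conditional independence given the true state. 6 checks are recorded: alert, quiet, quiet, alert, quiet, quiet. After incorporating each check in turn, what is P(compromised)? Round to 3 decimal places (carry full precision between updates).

0.045

After 'alert': P(compromised) = 0.9·0.7000 / (0.9·0.7000 + 0.7·0.3000) ≈ 0.7500
After 'quiet': P(compromised) = 0.1·0.7500 / (0.1·0.7500 + 0.3·0.2500) ≈ 0.5000
After 'quiet': P(compromised) = 0.1·0.5000 / (0.1·0.5000 + 0.3·0.5000) ≈ 0.2500
After 'alert': P(compromised) = 0.9·0.2500 / (0.9·0.2500 + 0.7·0.7500) ≈ 0.3000
After 'quiet': P(compromised) = 0.1·0.3000 / (0.1·0.3000 + 0.3·0.7000) ≈ 0.1250
After 'quiet': P(compromised) = 0.1·0.1250 / (0.1·0.1250 + 0.3·0.8750) ≈ 0.0455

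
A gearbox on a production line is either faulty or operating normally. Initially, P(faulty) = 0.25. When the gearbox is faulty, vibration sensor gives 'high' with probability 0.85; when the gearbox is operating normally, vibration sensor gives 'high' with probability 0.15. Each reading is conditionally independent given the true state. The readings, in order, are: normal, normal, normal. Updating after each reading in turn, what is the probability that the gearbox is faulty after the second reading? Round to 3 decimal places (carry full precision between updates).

After 'normal': P(faulty) = 0.15·0.2500 / (0.15·0.2500 + 0.85·0.7500) ≈ 0.0556
After 'normal': P(faulty) = 0.15·0.0556 / (0.15·0.0556 + 0.85·0.9444) ≈ 0.0103

0.010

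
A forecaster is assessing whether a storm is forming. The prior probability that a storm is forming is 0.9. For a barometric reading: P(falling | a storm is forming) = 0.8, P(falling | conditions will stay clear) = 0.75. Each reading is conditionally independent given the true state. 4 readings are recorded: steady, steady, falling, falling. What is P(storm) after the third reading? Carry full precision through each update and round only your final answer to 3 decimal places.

After 'steady': P(storm) = 0.2·0.9000 / (0.2·0.9000 + 0.25·0.1000) ≈ 0.8780
After 'steady': P(storm) = 0.2·0.8780 / (0.2·0.8780 + 0.25·0.1220) ≈ 0.8521
After 'falling': P(storm) = 0.8·0.8521 / (0.8·0.8521 + 0.75·0.1479) ≈ 0.8600

0.860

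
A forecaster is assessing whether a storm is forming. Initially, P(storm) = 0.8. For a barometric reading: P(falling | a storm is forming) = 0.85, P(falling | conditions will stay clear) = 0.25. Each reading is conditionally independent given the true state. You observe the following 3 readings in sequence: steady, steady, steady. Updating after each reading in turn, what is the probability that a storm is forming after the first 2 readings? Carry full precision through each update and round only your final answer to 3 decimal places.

0.138

After 'steady': P(storm) = 0.15·0.8000 / (0.15·0.8000 + 0.75·0.2000) ≈ 0.4444
After 'steady': P(storm) = 0.15·0.4444 / (0.15·0.4444 + 0.75·0.5556) ≈ 0.1379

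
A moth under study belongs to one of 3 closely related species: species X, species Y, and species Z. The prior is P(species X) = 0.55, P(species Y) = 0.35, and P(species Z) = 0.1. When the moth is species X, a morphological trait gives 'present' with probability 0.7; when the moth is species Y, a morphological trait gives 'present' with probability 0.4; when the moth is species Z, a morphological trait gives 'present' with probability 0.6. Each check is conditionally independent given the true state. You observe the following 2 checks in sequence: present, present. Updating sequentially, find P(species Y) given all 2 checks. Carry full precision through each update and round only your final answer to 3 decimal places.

Apply Bayes' rule sequentially, carrying P(species Y) forward.
After 'present': normaliser = 0.7·0.5500 + 0.4·0.3500 + 0.6·0.1000; P(species X) ≈ 0.6581, P(species Y) ≈ 0.2393, P(species Z) ≈ 0.1026
After 'present': normaliser = 0.7·0.6581 + 0.4·0.2393 + 0.6·0.1026; P(species X) ≈ 0.7455, P(species Y) ≈ 0.1549, P(species Z) ≈ 0.0996

0.155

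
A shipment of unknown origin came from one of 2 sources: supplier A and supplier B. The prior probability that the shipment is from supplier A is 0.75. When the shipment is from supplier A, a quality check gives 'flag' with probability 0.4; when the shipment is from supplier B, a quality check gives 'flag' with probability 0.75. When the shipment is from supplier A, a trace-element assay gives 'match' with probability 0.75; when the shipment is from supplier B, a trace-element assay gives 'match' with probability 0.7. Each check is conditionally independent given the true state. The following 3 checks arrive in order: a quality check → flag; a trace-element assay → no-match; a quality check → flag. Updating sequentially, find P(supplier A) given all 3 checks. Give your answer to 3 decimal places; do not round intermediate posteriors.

0.416

Apply Bayes' rule sequentially, carrying P(supplier A) forward.
After a quality check='flag': P(supplier A) = 0.4·0.7500 / (0.4·0.7500 + 0.75·0.2500) ≈ 0.6154
After a trace-element assay='no-match': P(supplier A) = 0.25·0.6154 / (0.25·0.6154 + 0.3·0.3846) ≈ 0.5714
After a quality check='flag': P(supplier A) = 0.4·0.5714 / (0.4·0.5714 + 0.75·0.4286) ≈ 0.4156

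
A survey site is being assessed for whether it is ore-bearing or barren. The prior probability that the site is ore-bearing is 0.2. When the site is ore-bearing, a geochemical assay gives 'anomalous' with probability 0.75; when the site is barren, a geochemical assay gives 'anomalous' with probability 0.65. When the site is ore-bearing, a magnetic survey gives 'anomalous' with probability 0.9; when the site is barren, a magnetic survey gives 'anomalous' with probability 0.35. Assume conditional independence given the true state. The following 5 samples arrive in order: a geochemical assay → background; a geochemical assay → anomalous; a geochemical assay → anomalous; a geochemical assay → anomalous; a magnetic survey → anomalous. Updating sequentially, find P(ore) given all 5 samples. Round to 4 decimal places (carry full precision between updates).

Each posterior becomes the prior for the next update.
After a geochemical assay='background': P(ore) = 0.25·0.2000 / (0.25·0.2000 + 0.35·0.8000) ≈ 0.1515
After a geochemical assay='anomalous': P(ore) = 0.75·0.1515 / (0.75·0.1515 + 0.65·0.8485) ≈ 0.1708
After a geochemical assay='anomalous': P(ore) = 0.75·0.1708 / (0.75·0.1708 + 0.65·0.8292) ≈ 0.1921
After a geochemical assay='anomalous': P(ore) = 0.75·0.1921 / (0.75·0.1921 + 0.65·0.8079) ≈ 0.2153
After a magnetic survey='anomalous': P(ore) = 0.9·0.2153 / (0.9·0.2153 + 0.35·0.7847) ≈ 0.4136

0.4136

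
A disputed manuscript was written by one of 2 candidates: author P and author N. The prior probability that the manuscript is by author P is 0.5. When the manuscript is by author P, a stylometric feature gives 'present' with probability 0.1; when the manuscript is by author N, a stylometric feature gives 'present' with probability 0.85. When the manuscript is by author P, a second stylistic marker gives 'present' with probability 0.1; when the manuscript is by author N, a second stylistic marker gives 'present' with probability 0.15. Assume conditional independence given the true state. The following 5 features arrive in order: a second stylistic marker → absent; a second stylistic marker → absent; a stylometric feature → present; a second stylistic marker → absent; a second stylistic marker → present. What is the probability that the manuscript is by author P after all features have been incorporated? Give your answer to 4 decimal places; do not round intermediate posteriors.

Each posterior becomes the prior for the next update.
After a second stylistic marker='absent': P(author P) = 0.9·0.5000 / (0.9·0.5000 + 0.85·0.5000) ≈ 0.5143
After a second stylistic marker='absent': P(author P) = 0.9·0.5143 / (0.9·0.5143 + 0.85·0.4857) ≈ 0.5285
After a stylometric feature='present': P(author P) = 0.1·0.5285 / (0.1·0.5285 + 0.85·0.4715) ≈ 0.1165
After a second stylistic marker='absent': P(author P) = 0.9·0.1165 / (0.9·0.1165 + 0.85·0.8835) ≈ 0.1225
After a second stylistic marker='present': P(author P) = 0.1·0.1225 / (0.1·0.1225 + 0.15·0.8775) ≈ 0.0852

0.0852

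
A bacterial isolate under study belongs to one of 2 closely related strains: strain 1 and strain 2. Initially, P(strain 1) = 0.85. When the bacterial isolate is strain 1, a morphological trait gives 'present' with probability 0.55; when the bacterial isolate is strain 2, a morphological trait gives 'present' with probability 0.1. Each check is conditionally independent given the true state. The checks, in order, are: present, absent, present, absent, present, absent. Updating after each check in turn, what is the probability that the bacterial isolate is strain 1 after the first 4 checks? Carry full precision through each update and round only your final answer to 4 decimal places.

After 'present': P(strain 1) = 0.55·0.8500 / (0.55·0.8500 + 0.1·0.1500) ≈ 0.9689
After 'absent': P(strain 1) = 0.45·0.9689 / (0.45·0.9689 + 0.9·0.0311) ≈ 0.9397
After 'present': P(strain 1) = 0.55·0.9397 / (0.55·0.9397 + 0.1·0.0603) ≈ 0.9885
After 'absent': P(strain 1) = 0.45·0.9885 / (0.45·0.9885 + 0.9·0.0115) ≈ 0.9772

0.9772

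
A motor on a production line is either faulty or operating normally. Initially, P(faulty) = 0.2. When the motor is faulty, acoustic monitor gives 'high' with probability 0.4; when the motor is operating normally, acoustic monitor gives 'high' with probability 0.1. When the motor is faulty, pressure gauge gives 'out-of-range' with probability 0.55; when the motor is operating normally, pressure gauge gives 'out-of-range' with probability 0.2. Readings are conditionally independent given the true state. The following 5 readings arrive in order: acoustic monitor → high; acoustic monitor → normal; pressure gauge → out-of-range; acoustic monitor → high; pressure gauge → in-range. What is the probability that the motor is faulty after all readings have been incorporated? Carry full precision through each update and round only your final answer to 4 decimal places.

0.8049

Each posterior becomes the prior for the next update.
After acoustic monitor='high': P(faulty) = 0.4·0.2000 / (0.4·0.2000 + 0.1·0.8000) ≈ 0.5000
After acoustic monitor='normal': P(faulty) = 0.6·0.5000 / (0.6·0.5000 + 0.9·0.5000) ≈ 0.4000
After pressure gauge='out-of-range': P(faulty) = 0.55·0.4000 / (0.55·0.4000 + 0.2·0.6000) ≈ 0.6471
After acoustic monitor='high': P(faulty) = 0.4·0.6471 / (0.4·0.6471 + 0.1·0.3529) ≈ 0.8800
After pressure gauge='in-range': P(faulty) = 0.45·0.8800 / (0.45·0.8800 + 0.8·0.1200) ≈ 0.8049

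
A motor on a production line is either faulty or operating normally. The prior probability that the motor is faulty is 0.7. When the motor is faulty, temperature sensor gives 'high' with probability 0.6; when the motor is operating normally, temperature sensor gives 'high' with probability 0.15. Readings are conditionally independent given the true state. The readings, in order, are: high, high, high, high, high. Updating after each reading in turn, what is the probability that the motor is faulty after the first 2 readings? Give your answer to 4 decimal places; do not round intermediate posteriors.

0.9739

After 'high': P(faulty) = 0.6·0.7000 / (0.6·0.7000 + 0.15·0.3000) ≈ 0.9032
After 'high': P(faulty) = 0.6·0.9032 / (0.6·0.9032 + 0.15·0.0968) ≈ 0.9739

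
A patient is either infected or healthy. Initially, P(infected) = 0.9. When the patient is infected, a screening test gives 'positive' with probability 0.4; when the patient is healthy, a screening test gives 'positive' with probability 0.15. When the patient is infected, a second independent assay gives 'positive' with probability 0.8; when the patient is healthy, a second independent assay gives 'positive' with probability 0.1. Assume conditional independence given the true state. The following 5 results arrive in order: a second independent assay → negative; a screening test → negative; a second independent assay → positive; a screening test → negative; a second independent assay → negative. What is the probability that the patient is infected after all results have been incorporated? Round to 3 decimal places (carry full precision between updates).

0.639

After a second independent assay='negative': P(infected) = 0.2·0.9000 / (0.2·0.9000 + 0.9·0.1000) ≈ 0.6667
After a screening test='negative': P(infected) = 0.6·0.6667 / (0.6·0.6667 + 0.85·0.3333) ≈ 0.5854
After a second independent assay='positive': P(infected) = 0.8·0.5854 / (0.8·0.5854 + 0.1·0.4146) ≈ 0.9187
After a screening test='negative': P(infected) = 0.6·0.9187 / (0.6·0.9187 + 0.85·0.0813) ≈ 0.8885
After a second independent assay='negative': P(infected) = 0.2·0.8885 / (0.2·0.8885 + 0.9·0.1115) ≈ 0.6392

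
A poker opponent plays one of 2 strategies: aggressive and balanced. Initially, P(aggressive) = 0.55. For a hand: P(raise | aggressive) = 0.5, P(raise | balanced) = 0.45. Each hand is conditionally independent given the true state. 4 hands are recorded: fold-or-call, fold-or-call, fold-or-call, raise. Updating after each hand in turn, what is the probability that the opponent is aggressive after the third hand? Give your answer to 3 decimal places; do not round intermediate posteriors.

After 'fold-or-call': P(aggressive) = 0.5·0.5500 / (0.5·0.5500 + 0.55·0.4500) ≈ 0.5263
After 'fold-or-call': P(aggressive) = 0.5·0.5263 / (0.5·0.5263 + 0.55·0.4737) ≈ 0.5025
After 'fold-or-call': P(aggressive) = 0.5·0.5025 / (0.5·0.5025 + 0.55·0.4975) ≈ 0.4787

0.479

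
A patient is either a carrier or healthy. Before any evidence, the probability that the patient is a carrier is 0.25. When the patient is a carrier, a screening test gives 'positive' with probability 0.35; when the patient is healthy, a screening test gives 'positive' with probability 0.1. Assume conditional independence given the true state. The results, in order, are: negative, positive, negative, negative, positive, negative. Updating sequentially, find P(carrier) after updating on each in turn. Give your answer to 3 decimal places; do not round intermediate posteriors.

0.526

After 'negative': P(carrier) = 0.65·0.2500 / (0.65·0.2500 + 0.9·0.7500) ≈ 0.1940
After 'positive': P(carrier) = 0.35·0.1940 / (0.35·0.1940 + 0.1·0.8060) ≈ 0.4573
After 'negative': P(carrier) = 0.65·0.4573 / (0.65·0.4573 + 0.9·0.5427) ≈ 0.3783
After 'negative': P(carrier) = 0.65·0.3783 / (0.65·0.3783 + 0.9·0.6217) ≈ 0.3053
After 'positive': P(carrier) = 0.35·0.3053 / (0.35·0.3053 + 0.1·0.6947) ≈ 0.6060
After 'negative': P(carrier) = 0.65·0.6060 / (0.65·0.6060 + 0.9·0.3940) ≈ 0.5263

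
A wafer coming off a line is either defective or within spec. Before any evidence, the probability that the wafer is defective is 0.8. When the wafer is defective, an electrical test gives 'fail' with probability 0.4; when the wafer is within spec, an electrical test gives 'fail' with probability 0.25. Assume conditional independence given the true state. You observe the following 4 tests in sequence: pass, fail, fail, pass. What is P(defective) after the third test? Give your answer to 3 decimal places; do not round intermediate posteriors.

After 'pass': P(defective) = 0.6·0.8000 / (0.6·0.8000 + 0.75·0.2000) ≈ 0.7619
After 'fail': P(defective) = 0.4·0.7619 / (0.4·0.7619 + 0.25·0.2381) ≈ 0.8366
After 'fail': P(defective) = 0.4·0.8366 / (0.4·0.8366 + 0.25·0.1634) ≈ 0.8912

0.891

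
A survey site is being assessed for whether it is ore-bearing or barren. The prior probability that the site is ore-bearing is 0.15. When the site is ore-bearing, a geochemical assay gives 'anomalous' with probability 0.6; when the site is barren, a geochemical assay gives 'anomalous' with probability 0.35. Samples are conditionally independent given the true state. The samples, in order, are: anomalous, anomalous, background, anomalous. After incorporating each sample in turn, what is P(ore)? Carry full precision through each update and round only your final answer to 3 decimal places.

0.354

After 'anomalous': P(ore) = 0.6·0.1500 / (0.6·0.1500 + 0.35·0.8500) ≈ 0.2323
After 'anomalous': P(ore) = 0.6·0.2323 / (0.6·0.2323 + 0.35·0.7677) ≈ 0.3415
After 'background': P(ore) = 0.4·0.3415 / (0.4·0.3415 + 0.65·0.6585) ≈ 0.2419
After 'anomalous': P(ore) = 0.6·0.2419 / (0.6·0.2419 + 0.35·0.7581) ≈ 0.3536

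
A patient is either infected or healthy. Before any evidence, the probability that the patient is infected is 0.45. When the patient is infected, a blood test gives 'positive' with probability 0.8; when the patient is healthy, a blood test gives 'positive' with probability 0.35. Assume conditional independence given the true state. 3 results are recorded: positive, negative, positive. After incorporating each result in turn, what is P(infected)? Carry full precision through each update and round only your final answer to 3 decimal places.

After 'positive': P(infected) = 0.8·0.4500 / (0.8·0.4500 + 0.35·0.5500) ≈ 0.6516
After 'negative': P(infected) = 0.2·0.6516 / (0.2·0.6516 + 0.65·0.3484) ≈ 0.3653
After 'positive': P(infected) = 0.8·0.3653 / (0.8·0.3653 + 0.35·0.6347) ≈ 0.5681

0.568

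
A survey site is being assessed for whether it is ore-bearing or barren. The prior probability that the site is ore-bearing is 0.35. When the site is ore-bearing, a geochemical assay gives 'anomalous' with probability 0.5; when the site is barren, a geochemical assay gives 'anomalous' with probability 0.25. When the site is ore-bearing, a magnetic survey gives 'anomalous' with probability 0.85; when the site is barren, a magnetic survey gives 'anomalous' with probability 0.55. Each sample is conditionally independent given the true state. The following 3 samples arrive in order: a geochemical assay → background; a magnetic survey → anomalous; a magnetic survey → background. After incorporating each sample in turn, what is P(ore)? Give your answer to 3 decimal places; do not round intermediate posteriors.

After a geochemical assay='background': P(ore) = 0.5·0.3500 / (0.5·0.3500 + 0.75·0.6500) ≈ 0.2642
After a magnetic survey='anomalous': P(ore) = 0.85·0.2642 / (0.85·0.2642 + 0.55·0.7358) ≈ 0.3568
After a magnetic survey='background': P(ore) = 0.15·0.3568 / (0.15·0.3568 + 0.45·0.6432) ≈ 0.1561

0.156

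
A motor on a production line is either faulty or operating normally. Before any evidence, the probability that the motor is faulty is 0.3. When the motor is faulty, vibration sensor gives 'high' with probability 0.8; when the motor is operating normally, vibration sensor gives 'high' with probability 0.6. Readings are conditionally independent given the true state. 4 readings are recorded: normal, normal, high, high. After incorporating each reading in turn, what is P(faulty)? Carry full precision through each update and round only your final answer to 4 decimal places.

Each posterior becomes the prior for the next update.
After 'normal': P(faulty) = 0.2·0.3000 / (0.2·0.3000 + 0.4·0.7000) ≈ 0.1765
After 'normal': P(faulty) = 0.2·0.1765 / (0.2·0.1765 + 0.4·0.8235) ≈ 0.0968
After 'high': P(faulty) = 0.8·0.0968 / (0.8·0.0968 + 0.6·0.9032) ≈ 0.1250
After 'high': P(faulty) = 0.8·0.1250 / (0.8·0.1250 + 0.6·0.8750) ≈ 0.1600

0.1600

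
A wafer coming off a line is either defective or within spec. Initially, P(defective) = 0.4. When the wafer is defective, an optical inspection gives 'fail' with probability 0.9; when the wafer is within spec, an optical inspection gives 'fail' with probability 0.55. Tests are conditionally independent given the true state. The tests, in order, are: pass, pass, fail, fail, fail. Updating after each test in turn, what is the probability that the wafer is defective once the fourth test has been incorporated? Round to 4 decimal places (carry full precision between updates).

Each posterior becomes the prior for the next update.
After 'pass': P(defective) = 0.1·0.4000 / (0.1·0.4000 + 0.45·0.6000) ≈ 0.1290
After 'pass': P(defective) = 0.1·0.1290 / (0.1·0.1290 + 0.45·0.8710) ≈ 0.0319
After 'fail': P(defective) = 0.9·0.0319 / (0.9·0.0319 + 0.55·0.9681) ≈ 0.0511
After 'fail': P(defective) = 0.9·0.0511 / (0.9·0.0511 + 0.55·0.9489) ≈ 0.0810

0.0810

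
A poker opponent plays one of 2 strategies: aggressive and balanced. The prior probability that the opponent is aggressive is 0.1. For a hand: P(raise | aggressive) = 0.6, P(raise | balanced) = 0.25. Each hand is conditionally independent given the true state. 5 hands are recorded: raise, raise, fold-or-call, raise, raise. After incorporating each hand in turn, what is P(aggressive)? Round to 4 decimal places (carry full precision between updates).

0.6629

After 'raise': P(aggressive) = 0.6·0.1000 / (0.6·0.1000 + 0.25·0.9000) ≈ 0.2105
After 'raise': P(aggressive) = 0.6·0.2105 / (0.6·0.2105 + 0.25·0.7895) ≈ 0.3902
After 'fold-or-call': P(aggressive) = 0.4·0.3902 / (0.4·0.3902 + 0.75·0.6098) ≈ 0.2545
After 'raise': P(aggressive) = 0.6·0.2545 / (0.6·0.2545 + 0.25·0.7455) ≈ 0.4503
After 'raise': P(aggressive) = 0.6·0.4503 / (0.6·0.4503 + 0.25·0.5497) ≈ 0.6629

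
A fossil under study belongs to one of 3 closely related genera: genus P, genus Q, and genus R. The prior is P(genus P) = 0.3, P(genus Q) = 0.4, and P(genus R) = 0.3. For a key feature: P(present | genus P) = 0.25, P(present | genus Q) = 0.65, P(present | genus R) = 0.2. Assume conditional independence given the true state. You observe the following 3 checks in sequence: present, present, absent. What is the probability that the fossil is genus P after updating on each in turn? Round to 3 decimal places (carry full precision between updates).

After 'present': normaliser = 0.25·0.3000 + 0.65·0.4000 + 0.2·0.3000; P(genus P) ≈ 0.1899, P(genus Q) ≈ 0.6582, P(genus R) ≈ 0.1519
After 'present': normaliser = 0.25·0.1899 + 0.65·0.6582 + 0.2·0.1519; P(genus P) ≈ 0.0939, P(genus Q) ≈ 0.8461, P(genus R) ≈ 0.0601
After 'absent': normaliser = 0.75·0.0939 + 0.35·0.8461 + 0.8·0.0601; P(genus P) ≈ 0.1698, P(genus Q) ≈ 0.7143, P(genus R) ≈ 0.1159

0.170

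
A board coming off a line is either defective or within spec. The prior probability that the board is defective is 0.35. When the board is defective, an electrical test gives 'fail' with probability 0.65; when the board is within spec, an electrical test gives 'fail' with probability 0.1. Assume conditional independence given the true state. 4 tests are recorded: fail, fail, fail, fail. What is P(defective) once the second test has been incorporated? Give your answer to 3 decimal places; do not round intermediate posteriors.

Each posterior becomes the prior for the next update.
After 'fail': P(defective) = 0.65·0.3500 / (0.65·0.3500 + 0.1·0.6500) ≈ 0.7778
After 'fail': P(defective) = 0.65·0.7778 / (0.65·0.7778 + 0.1·0.2222) ≈ 0.9579

0.958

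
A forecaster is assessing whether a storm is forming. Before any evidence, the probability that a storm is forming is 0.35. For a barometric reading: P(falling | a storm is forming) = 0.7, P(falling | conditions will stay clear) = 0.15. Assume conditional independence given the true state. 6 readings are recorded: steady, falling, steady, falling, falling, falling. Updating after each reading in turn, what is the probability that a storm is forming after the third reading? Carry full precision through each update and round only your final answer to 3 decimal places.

After 'steady': P(storm) = 0.3·0.3500 / (0.3·0.3500 + 0.85·0.6500) ≈ 0.1597
After 'falling': P(storm) = 0.7·0.1597 / (0.7·0.1597 + 0.15·0.8403) ≈ 0.4700
After 'steady': P(storm) = 0.3·0.4700 / (0.3·0.4700 + 0.85·0.5300) ≈ 0.2384

0.238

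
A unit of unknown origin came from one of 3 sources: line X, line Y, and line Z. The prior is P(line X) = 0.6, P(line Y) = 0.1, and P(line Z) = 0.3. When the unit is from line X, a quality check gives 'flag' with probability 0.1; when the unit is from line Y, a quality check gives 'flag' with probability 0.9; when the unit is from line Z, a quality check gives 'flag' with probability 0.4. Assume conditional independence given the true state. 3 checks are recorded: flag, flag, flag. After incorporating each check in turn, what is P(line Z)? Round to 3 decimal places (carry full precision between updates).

After 'flag': normaliser = 0.1·0.6000 + 0.9·0.1000 + 0.4·0.3000; P(line X) ≈ 0.2222, P(line Y) ≈ 0.3333, P(line Z) ≈ 0.4444
After 'flag': normaliser = 0.1·0.2222 + 0.9·0.3333 + 0.4·0.4444; P(line X) ≈ 0.0444, P(line Y) ≈ 0.6000, P(line Z) ≈ 0.3556
After 'flag': normaliser = 0.1·0.0444 + 0.9·0.6000 + 0.4·0.3556; P(line X) ≈ 0.0065, P(line Y) ≈ 0.7864, P(line Z) ≈ 0.2071

0.207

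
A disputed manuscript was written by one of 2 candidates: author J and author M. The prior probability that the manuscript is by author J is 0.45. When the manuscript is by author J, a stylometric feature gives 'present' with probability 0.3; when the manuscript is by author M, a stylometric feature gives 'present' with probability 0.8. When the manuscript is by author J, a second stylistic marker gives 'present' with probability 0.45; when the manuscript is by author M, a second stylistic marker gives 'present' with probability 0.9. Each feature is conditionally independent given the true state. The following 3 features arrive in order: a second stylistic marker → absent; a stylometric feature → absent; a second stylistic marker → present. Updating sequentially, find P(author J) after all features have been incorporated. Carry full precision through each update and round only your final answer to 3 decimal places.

0.887

After a second stylistic marker='absent': P(author J) = 0.55·0.4500 / (0.55·0.4500 + 0.1·0.5500) ≈ 0.8182
After a stylometric feature='absent': P(author J) = 0.7·0.8182 / (0.7·0.8182 + 0.2·0.1818) ≈ 0.9403
After a second stylistic marker='present': P(author J) = 0.45·0.9403 / (0.45·0.9403 + 0.9·0.0597) ≈ 0.8873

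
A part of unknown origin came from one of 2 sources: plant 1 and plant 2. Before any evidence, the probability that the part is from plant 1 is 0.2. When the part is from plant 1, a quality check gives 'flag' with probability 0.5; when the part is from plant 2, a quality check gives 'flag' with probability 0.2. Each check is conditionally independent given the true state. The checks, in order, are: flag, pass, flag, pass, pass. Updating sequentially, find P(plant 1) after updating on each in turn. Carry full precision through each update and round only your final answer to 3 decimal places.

After 'flag': P(plant 1) = 0.5·0.2000 / (0.5·0.2000 + 0.2·0.8000) ≈ 0.3846
After 'pass': P(plant 1) = 0.5·0.3846 / (0.5·0.3846 + 0.8·0.6154) ≈ 0.2809
After 'flag': P(plant 1) = 0.5·0.2809 / (0.5·0.2809 + 0.2·0.7191) ≈ 0.4941
After 'pass': P(plant 1) = 0.5·0.4941 / (0.5·0.4941 + 0.8·0.5059) ≈ 0.3790
After 'pass': P(plant 1) = 0.5·0.3790 / (0.5·0.3790 + 0.8·0.6210) ≈ 0.2761

0.276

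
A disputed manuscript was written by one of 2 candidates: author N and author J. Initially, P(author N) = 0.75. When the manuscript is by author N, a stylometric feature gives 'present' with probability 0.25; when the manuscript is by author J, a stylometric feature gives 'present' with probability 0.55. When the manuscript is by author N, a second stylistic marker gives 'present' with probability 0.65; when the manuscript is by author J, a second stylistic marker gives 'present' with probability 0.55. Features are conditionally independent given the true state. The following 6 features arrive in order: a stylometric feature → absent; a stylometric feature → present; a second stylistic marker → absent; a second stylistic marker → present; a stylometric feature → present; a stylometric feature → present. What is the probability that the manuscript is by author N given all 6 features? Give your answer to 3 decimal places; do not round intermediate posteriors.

After a stylometric feature='absent': P(author N) = 0.75·0.7500 / (0.75·0.7500 + 0.45·0.2500) ≈ 0.8333
After a stylometric feature='present': P(author N) = 0.25·0.8333 / (0.25·0.8333 + 0.55·0.1667) ≈ 0.6944
After a second stylistic marker='absent': P(author N) = 0.35·0.6944 / (0.35·0.6944 + 0.45·0.3056) ≈ 0.6387
After a second stylistic marker='present': P(author N) = 0.65·0.6387 / (0.65·0.6387 + 0.55·0.3613) ≈ 0.6763
After a stylometric feature='present': P(author N) = 0.25·0.6763 / (0.25·0.6763 + 0.55·0.3237) ≈ 0.4871
After a stylometric feature='present': P(author N) = 0.25·0.4871 / (0.25·0.4871 + 0.55·0.5129) ≈ 0.3015

0.301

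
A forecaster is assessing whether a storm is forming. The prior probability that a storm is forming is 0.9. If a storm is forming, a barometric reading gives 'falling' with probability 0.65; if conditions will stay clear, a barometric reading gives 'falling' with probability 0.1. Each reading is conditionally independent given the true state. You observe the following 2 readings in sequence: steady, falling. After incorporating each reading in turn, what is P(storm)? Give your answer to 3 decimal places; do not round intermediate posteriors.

0.958

After 'steady': P(storm) = 0.35·0.9000 / (0.35·0.9000 + 0.9·0.1000) ≈ 0.7778
After 'falling': P(storm) = 0.65·0.7778 / (0.65·0.7778 + 0.1·0.2222) ≈ 0.9579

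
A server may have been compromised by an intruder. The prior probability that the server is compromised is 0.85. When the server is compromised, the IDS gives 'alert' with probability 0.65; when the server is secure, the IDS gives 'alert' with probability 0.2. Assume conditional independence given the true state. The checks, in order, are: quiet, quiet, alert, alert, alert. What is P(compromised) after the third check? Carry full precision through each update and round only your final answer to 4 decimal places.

Apply Bayes' rule sequentially, carrying P(compromised) forward.
After 'quiet': P(compromised) = 0.35·0.8500 / (0.35·0.8500 + 0.8·0.1500) ≈ 0.7126
After 'quiet': P(compromised) = 0.35·0.7126 / (0.35·0.7126 + 0.8·0.2874) ≈ 0.5203
After 'alert': P(compromised) = 0.65·0.5203 / (0.65·0.5203 + 0.2·0.4797) ≈ 0.7790

0.7790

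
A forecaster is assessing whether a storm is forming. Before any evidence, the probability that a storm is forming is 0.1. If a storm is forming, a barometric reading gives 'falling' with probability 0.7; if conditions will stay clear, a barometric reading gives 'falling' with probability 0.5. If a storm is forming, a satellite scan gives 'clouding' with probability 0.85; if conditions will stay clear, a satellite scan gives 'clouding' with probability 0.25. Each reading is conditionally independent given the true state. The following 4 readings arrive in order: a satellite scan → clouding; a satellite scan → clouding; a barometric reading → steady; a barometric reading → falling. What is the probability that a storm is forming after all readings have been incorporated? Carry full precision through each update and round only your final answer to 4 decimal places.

After a satellite scan='clouding': P(storm) = 0.85·0.1000 / (0.85·0.1000 + 0.25·0.9000) ≈ 0.2742
After a satellite scan='clouding': P(storm) = 0.85·0.2742 / (0.85·0.2742 + 0.25·0.7258) ≈ 0.5623
After a barometric reading='steady': P(storm) = 0.3·0.5623 / (0.3·0.5623 + 0.5·0.4377) ≈ 0.4352
After a barometric reading='falling': P(storm) = 0.7·0.4352 / (0.7·0.4352 + 0.5·0.5648) ≈ 0.5190

0.5190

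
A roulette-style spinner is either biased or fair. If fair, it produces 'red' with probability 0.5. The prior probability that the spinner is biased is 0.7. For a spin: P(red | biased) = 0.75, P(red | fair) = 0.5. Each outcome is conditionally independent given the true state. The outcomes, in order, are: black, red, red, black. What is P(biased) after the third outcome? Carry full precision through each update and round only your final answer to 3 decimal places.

Each posterior becomes the prior for the next update.
After 'black': P(biased) = 0.25·0.7000 / (0.25·0.7000 + 0.5·0.3000) ≈ 0.5385
After 'red': P(biased) = 0.75·0.5385 / (0.75·0.5385 + 0.5·0.4615) ≈ 0.6364
After 'red': P(biased) = 0.75·0.6364 / (0.75·0.6364 + 0.5·0.3636) ≈ 0.7241

0.724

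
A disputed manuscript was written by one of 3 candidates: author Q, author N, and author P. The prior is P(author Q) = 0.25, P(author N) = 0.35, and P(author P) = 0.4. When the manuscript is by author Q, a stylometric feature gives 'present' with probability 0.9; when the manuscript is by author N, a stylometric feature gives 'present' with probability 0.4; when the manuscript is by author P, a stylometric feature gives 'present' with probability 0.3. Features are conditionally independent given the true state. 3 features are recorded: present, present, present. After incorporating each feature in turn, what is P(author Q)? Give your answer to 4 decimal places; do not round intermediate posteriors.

0.8459

After 'present': normaliser = 0.9·0.2500 + 0.4·0.3500 + 0.3·0.4000; P(author Q) ≈ 0.4639, P(author N) ≈ 0.2887, P(author P) ≈ 0.2474
After 'present': normaliser = 0.9·0.4639 + 0.4·0.2887 + 0.3·0.2474; P(author Q) ≈ 0.6876, P(author N) ≈ 0.1902, P(author P) ≈ 0.1222
After 'present': normaliser = 0.9·0.6876 + 0.4·0.1902 + 0.3·0.1222; P(author Q) ≈ 0.8459, P(author N) ≈ 0.1040, P(author P) ≈ 0.0501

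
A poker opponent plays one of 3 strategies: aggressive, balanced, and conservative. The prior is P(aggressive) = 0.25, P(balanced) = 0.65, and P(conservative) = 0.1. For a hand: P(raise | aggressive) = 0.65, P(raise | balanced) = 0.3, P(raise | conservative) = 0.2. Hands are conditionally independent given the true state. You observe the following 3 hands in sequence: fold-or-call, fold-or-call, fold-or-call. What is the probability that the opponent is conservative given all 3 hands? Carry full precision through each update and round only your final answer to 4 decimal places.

0.1797

After 'fold-or-call': normaliser = 0.35·0.2500 + 0.7·0.6500 + 0.8·0.1000; P(aggressive) ≈ 0.1406, P(balanced) ≈ 0.7309, P(conservative) ≈ 0.1285
After 'fold-or-call': normaliser = 0.35·0.1406 + 0.7·0.7309 + 0.8·0.1285; P(aggressive) ≈ 0.0741, P(balanced) ≈ 0.7710, P(conservative) ≈ 0.1549
After 'fold-or-call': normaliser = 0.35·0.0741 + 0.7·0.7710 + 0.8·0.1549; P(aggressive) ≈ 0.0376, P(balanced) ≈ 0.7826, P(conservative) ≈ 0.1797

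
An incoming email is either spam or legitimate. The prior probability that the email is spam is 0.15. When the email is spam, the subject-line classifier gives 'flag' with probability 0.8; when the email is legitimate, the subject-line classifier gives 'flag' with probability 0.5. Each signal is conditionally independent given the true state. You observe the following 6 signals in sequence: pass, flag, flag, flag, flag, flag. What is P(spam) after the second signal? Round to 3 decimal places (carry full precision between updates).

0.101

After 'pass': P(spam) = 0.2·0.1500 / (0.2·0.1500 + 0.5·0.8500) ≈ 0.0659
After 'flag': P(spam) = 0.8·0.0659 / (0.8·0.0659 + 0.5·0.9341) ≈ 0.1015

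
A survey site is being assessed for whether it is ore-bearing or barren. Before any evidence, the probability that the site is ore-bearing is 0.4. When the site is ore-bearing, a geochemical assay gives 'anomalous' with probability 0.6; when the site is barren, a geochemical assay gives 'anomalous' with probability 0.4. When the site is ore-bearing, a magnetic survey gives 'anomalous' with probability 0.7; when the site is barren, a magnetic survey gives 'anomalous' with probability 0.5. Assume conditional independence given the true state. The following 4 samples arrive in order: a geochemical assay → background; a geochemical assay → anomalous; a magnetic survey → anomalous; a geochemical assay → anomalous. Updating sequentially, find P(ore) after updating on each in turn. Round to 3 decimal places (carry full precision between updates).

After a geochemical assay='background': P(ore) = 0.4·0.4000 / (0.4·0.4000 + 0.6·0.6000) ≈ 0.3077
After a geochemical assay='anomalous': P(ore) = 0.6·0.3077 / (0.6·0.3077 + 0.4·0.6923) ≈ 0.4000
After a magnetic survey='anomalous': P(ore) = 0.7·0.4000 / (0.7·0.4000 + 0.5·0.6000) ≈ 0.4828
After a geochemical assay='anomalous': P(ore) = 0.6·0.4828 / (0.6·0.4828 + 0.4·0.5172) ≈ 0.5833

0.583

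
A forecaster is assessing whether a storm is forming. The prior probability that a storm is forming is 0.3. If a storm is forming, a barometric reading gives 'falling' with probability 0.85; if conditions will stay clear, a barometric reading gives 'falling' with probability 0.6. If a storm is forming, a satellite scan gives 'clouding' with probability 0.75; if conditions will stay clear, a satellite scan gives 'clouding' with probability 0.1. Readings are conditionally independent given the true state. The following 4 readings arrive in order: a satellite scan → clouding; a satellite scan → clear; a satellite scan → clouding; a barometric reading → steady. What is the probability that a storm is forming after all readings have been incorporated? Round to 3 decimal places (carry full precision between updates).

Each posterior becomes the prior for the next update.
After a satellite scan='clouding': P(storm) = 0.75·0.3000 / (0.75·0.3000 + 0.1·0.7000) ≈ 0.7627
After a satellite scan='clear': P(storm) = 0.25·0.7627 / (0.25·0.7627 + 0.9·0.2373) ≈ 0.4717
After a satellite scan='clouding': P(storm) = 0.75·0.4717 / (0.75·0.4717 + 0.1·0.5283) ≈ 0.8701
After a barometric reading='steady': P(storm) = 0.15·0.8701 / (0.15·0.8701 + 0.4·0.1299) ≈ 0.7152

0.715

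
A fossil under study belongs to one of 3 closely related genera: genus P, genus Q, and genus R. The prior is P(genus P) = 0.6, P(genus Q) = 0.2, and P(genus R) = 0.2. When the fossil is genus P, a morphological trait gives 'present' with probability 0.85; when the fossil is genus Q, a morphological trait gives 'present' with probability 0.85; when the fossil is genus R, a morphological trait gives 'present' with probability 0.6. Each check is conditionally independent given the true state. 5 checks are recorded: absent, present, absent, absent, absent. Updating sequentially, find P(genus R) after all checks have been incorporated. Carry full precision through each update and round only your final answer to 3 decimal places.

0.899

After 'absent': normaliser = 0.15·0.6000 + 0.15·0.2000 + 0.4·0.2000; P(genus P) ≈ 0.4500, P(genus Q) ≈ 0.1500, P(genus R) ≈ 0.4000
After 'present': normaliser = 0.85·0.4500 + 0.85·0.1500 + 0.6·0.4000; P(genus P) ≈ 0.5100, P(genus Q) ≈ 0.1700, P(genus R) ≈ 0.3200
After 'absent': normaliser = 0.15·0.5100 + 0.15·0.1700 + 0.4·0.3200; P(genus P) ≈ 0.3326, P(genus Q) ≈ 0.1109, P(genus R) ≈ 0.5565
After 'absent': normaliser = 0.15·0.3326 + 0.15·0.1109 + 0.4·0.5565; P(genus P) ≈ 0.1726, P(genus Q) ≈ 0.0575, P(genus R) ≈ 0.7699
After 'absent': normaliser = 0.15·0.1726 + 0.15·0.0575 + 0.4·0.7699; P(genus P) ≈ 0.0756, P(genus Q) ≈ 0.0252, P(genus R) ≈ 0.8992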